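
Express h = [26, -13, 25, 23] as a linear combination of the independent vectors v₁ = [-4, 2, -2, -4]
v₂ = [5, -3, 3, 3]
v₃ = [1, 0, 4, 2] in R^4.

Set up the augmented matrix [v₁ | v₂ | v₃ | h] and row-reduce.
The system has the unique solution (α₁, α₂, α₃) = (-2, 3, 3).

h = -2v₁ + 3v₂ + 3v₃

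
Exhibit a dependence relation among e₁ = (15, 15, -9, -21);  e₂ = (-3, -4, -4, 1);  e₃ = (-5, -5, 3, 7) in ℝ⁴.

Row-reduce the matrix with e₁, e₂, e₃ as columns; the null space gives the coefficients.
A generator of the null space is (1, 0, 3).

e₁ + 3e₃ = 0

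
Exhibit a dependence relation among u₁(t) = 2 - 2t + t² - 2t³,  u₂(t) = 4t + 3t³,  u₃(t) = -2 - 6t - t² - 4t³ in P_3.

Write each element as a vector in ℝ⁴ using {1, t, …, t³}.
Row-reduce the matrix with u₁, u₂, u₃ as columns; the null space gives the coefficients.
A generator of the null space is (1, 2, 1).

u₁ + 2u₂ + u₃ = 0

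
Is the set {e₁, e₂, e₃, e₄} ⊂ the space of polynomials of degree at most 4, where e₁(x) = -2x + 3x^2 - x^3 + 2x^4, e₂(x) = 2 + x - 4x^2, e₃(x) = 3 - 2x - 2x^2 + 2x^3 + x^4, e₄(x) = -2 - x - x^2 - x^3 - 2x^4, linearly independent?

Take coordinates with respect to the standard basis {1, x, …, x^4}.
Row-reduce the matrix whose columns are e₁, e₂, e₃, e₄.
The reduction yields 4 nonzero rows, so the rank is 4.
Since rank = 4 (the number of vectors), the set is linearly independent.

linearly independent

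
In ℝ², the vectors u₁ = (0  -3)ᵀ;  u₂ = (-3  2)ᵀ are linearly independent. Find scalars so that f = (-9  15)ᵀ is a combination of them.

f = -3u₁ + 3u₂

Since u₁, u₂ are independent, the coefficients expressing f are uniquely determined by a linear system.
The system has the unique solution (α₁, α₂) = (-3, 3).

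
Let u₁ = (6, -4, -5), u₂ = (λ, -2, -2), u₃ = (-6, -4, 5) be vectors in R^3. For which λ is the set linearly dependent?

λ = 12/5

The set is linearly dependent precisely when det[u₁; u₂; u₃] = 0.
Expanding, det = 40*λ - 96.
Solving 40*λ - 96 = 0 yields λ = 12/5.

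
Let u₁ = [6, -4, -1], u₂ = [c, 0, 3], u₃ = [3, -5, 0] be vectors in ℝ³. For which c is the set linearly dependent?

c = -54/5

The set is linearly dependent precisely when det[u₁; u₂; u₃] = 0.
The determinant works out to 5*c + 54.
Setting this to zero gives c = -54/5.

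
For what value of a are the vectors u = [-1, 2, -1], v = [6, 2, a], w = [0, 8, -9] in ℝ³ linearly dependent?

The vectors are dependent exactly when the determinant of the matrix with rows u, v, w vanishes.
Expanding, det = 8*a + 78.
This vanishes exactly when a = -39/4.

a = -39/4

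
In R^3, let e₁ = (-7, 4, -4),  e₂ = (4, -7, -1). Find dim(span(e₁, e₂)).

dim = 2

Row-reduce the 2×3 matrix with these as rows.
The echelon form has 2 nonzero rows, so the rank is 2.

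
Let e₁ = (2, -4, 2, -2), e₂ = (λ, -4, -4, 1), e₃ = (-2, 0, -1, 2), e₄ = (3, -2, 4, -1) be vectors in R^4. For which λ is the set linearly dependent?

Dependence holds iff the 4×4 matrix [e₁ e₂ e₃ e₄] is singular.
Cofactor expansion gives det = -24*λ - 96.
Setting this to zero gives λ = -4.

λ = -4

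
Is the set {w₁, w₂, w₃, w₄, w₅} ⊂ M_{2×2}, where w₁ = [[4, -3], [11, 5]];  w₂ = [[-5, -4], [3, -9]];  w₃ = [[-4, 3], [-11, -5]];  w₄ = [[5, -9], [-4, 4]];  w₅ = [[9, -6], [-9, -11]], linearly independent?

linearly dependent

Write each element as a coordinate vector in ℝ⁴ using {E₁₁, E₁₂, E₂₁, E₂₂}.
There are 5 vectors in a 4-dimensional space, so they cannot be linearly independent.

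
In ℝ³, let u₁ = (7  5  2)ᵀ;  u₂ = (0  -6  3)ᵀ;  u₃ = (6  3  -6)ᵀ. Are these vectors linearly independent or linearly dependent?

linearly independent

The matrix [u₁|u₂|u₃] has determinant 351.
A nonzero determinant means the columns are linearly independent.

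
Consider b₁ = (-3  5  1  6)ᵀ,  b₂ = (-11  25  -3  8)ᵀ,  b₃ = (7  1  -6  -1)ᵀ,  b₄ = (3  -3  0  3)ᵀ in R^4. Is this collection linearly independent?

Form the 4×4 matrix with these as columns; its determinant is 0.
A zero determinant means the columns are linearly dependent.
Indeed 3b₁ - b₂ + b₃ - 3b₄ = 0.

linearly dependent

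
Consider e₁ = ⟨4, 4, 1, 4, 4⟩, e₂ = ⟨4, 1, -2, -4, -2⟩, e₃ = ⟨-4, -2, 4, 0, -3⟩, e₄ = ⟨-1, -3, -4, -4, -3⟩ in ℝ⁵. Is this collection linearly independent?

linearly independent

Row-reduce the matrix whose columns are e₁, e₂, e₃, e₄.
The reduction yields 4 nonzero rows, so the rank is 4.
Since rank = 4 (the number of vectors), the set is linearly independent.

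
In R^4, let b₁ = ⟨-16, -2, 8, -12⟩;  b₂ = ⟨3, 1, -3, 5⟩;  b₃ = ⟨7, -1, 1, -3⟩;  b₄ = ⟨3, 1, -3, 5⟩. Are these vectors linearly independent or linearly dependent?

Two of the vectors are equal, giving an immediate dependence.

linearly dependent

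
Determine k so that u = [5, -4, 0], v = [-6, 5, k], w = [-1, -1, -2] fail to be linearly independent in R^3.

The vectors are dependent exactly when the determinant of the matrix with rows u, v, w vanishes.
Cofactor expansion gives det = 9*k - 2.
Setting this to zero gives k = 2/9.

k = 2/9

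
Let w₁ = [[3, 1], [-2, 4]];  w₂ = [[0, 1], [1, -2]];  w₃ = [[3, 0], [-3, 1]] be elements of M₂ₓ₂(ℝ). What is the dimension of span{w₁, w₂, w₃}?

dim = 3

Use coordinates relative to {E₁₁, E₁₂, E₂₁, E₂₂}.
Put the 4×3 matrix [w₁|w₂|w₃] into echelon form.
Reduction leaves 3 leading entries, giving rank 3.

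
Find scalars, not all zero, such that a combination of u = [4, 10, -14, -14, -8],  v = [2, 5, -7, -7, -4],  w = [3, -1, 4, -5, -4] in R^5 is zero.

u - 2v = 0

Solve the homogeneous system with u, v, w as columns by row-reducing the coefficient matrix.
One solution (up to scaling) is (1, -2, 0).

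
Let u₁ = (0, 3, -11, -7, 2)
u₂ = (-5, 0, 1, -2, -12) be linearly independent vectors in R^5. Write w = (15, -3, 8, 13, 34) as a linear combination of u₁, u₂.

Solve the system with u₁, u₂ as columns and w as the right-hand side.
Row-reducing the augmented matrix gives the unique coefficients (α₁, α₂) = (-1, -3).

w = -u₁ - 3u₂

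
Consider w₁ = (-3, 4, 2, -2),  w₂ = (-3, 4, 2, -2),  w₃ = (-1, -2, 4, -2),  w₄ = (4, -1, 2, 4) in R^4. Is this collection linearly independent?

linearly dependent

Two of the vectors are equal, giving an immediate dependence.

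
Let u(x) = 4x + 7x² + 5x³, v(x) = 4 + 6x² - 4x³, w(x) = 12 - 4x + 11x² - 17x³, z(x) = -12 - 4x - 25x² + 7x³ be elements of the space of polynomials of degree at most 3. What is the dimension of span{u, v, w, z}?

2

Represent each element by its coordinate vector in ℝ⁴.
Form the matrix with u, v, w, z as columns and reduce.
Exactly 2 pivots survive; hence the rank is 2.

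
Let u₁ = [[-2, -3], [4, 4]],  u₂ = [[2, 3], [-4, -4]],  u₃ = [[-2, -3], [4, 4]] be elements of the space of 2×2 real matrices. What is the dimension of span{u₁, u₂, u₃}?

Pass to coordinate vectors with respect to the basis {E₁₁, E₁₂, E₂₁, E₂₂}.
Apply Gaussian elimination to the matrix whose rows are u₁, u₂, u₃.
There is 1 pivot column, so rank = 1.

dim = 1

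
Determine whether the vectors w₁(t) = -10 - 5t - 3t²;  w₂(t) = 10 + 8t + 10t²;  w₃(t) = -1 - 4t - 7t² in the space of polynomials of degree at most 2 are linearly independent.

Take coordinates with respect to the standard basis {1, t, t²}.
The matrix [w₁|w₂|w₃] has determinant -44.
A nonzero determinant means the columns are linearly independent.

linearly independent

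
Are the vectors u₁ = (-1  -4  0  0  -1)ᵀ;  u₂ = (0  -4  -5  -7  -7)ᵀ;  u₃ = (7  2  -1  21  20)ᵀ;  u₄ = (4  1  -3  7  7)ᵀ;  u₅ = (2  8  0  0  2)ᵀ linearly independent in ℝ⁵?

Row-reduce the matrix whose columns are u₁, u₂, u₃, u₄, u₅.
The reduction yields 3 nonzero rows, so the rank is 3.
Since rank 3 < 5, the set is linearly dependent.

linearly dependent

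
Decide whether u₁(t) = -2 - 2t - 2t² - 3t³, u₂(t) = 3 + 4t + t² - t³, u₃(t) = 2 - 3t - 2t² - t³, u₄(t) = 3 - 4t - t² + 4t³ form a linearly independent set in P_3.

Write each element as a coordinate vector in ℝ⁴ using {1, t, …, t³}.
Form the 4×4 matrix with these as columns; its determinant is 42.
A nonzero determinant means the columns are linearly independent.

linearly independent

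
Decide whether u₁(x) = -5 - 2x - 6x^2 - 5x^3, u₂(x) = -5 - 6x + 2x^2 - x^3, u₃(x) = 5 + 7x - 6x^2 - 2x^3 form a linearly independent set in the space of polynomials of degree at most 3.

linearly independent

Write each element as a coordinate vector in ℝ⁴ using {1, x, …, x^3}.
Place the vectors as rows of a 3×4 matrix and reduce to echelon form.
The reduction yields 3 nonzero rows, so the rank is 3.
Since rank = 3 (the number of vectors), the set is linearly independent.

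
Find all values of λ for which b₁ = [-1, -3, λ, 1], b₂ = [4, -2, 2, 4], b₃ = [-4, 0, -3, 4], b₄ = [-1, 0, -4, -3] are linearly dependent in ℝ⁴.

λ = -12

Place the vectors as rows of a 4×4 matrix; dependence ⇔ determinant zero.
Cofactor expansion gives det = 32*λ + 384.
This vanishes exactly when λ = -12.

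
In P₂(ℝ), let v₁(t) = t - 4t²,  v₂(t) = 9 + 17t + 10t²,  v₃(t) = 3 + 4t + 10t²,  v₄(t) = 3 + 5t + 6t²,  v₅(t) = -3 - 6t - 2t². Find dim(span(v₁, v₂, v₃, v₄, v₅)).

dim = 2

Use coordinates relative to {1, t, t²}.
Row-reduce the 5×3 matrix with these as rows.
Reduction leaves 2 leading entries, giving rank 2.
(With 5 elements in a 3-dimensional space the rank is at most 3.)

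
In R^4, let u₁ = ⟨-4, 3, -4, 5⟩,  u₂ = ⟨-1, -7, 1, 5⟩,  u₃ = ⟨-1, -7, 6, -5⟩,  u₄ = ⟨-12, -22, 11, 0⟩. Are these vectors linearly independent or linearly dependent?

linearly dependent

The matrix [u₁|u₂|u₃|u₄] has determinant 0.
A zero determinant means the columns are linearly dependent.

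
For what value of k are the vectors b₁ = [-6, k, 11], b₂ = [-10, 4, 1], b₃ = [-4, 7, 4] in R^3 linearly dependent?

k = 18

Dependence holds iff the 3×3 matrix [b₁ b₂ b₃] is singular.
Cofactor expansion gives det = 36*k - 648.
Setting this to zero gives k = 18.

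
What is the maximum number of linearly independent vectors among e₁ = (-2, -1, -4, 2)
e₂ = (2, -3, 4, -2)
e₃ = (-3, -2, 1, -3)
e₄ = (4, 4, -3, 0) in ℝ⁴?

4

Row-reduce the 4×4 matrix with these as rows.
There are 4 pivot columns, so rank = 4.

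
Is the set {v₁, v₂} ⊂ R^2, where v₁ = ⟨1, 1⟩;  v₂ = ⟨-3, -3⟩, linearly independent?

linearly dependent

The matrix [v₁|v₂] has determinant 0.
A zero determinant means the columns are linearly dependent.
Indeed 3v₁ + v₂ = 0.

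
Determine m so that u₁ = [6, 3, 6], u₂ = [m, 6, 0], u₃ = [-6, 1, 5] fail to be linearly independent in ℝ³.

m = 44

Dependence holds iff the 3×3 matrix [u₁ u₂ u₃] is singular.
Expanding, det = 396 - 9*m.
Solving 396 - 9*m = 0 yields m = 44.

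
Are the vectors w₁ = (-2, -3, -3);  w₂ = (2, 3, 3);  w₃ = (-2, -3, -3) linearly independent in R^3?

linearly dependent

Two of the vectors are equal, giving an immediate dependence.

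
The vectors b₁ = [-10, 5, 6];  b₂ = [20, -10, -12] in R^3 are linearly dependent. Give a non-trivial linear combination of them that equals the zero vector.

Set up α₁b₁ + α₂b₂ = 0 and solve the homogeneous system.
The free variable yields coefficients (2, 1) (any nonzero multiple also works).

2b₁ + b₂ = 0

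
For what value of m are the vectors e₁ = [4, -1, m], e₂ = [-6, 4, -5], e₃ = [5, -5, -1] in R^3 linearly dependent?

m = 17/2

Place the vectors as rows of a 3×3 matrix; dependence ⇔ determinant zero.
Cofactor expansion gives det = 10*m - 85.
Setting this to zero gives m = 17/2.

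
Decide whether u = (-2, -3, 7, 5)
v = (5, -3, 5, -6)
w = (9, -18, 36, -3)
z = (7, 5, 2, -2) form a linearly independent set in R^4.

Form the 4×4 matrix with these as columns; its determinant is 0.
A zero determinant means the columns are linearly dependent.
Indeed 3u + 3v - w = 0.

linearly dependent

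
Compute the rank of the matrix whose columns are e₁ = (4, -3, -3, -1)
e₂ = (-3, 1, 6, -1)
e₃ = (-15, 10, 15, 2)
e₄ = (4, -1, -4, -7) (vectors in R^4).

Put the 4×4 matrix [e₁|e₂|e₃|e₄] into echelon form.
There are 3 pivot columns, so rank = 3.

rank 3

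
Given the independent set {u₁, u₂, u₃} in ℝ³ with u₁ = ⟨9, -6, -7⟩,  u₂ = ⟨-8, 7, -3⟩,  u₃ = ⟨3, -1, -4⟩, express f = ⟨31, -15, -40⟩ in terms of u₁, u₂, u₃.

f = 3u₁ + u₂ + 4u₃

Write f = α₁u₁ + … + α₃u₃ and equate components.
Back-substitution yields (α₁, α₂, α₃) = (3, 1, 4).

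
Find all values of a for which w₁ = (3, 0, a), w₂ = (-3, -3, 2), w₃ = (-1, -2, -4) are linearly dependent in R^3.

The set is linearly dependent precisely when det[w₁; w₂; w₃] = 0.
Expanding, det = 3*a + 48.
This vanishes exactly when a = -16.

a = -16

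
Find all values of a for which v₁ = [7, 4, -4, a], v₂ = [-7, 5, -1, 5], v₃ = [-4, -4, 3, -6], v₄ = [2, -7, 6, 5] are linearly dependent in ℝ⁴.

The vectors are dependent exactly when the determinant of the matrix with rows v₁, v₂, v₃, v₄ vanishes.
Cofactor expansion gives det = 690 - 135*a.
Solving 690 - 135*a = 0 yields a = 46/9.

a = 46/9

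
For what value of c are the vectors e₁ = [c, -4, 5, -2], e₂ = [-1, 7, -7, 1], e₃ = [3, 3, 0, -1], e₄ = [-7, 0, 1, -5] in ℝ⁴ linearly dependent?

c = 0

Dependence holds iff the 4×4 matrix [e₁ e₂ e₃ e₄] is singular.
Expanding, det = -95*c.
Setting this to zero gives c = 0.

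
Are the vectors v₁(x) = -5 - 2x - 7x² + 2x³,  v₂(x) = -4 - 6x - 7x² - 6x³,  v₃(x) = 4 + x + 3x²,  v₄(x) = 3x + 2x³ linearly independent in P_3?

Take coordinates with respect to the standard basis {1, x, …, x³}.
Form the 4×4 matrix with these as columns; its determinant is 224.
A nonzero determinant means the columns are linearly independent.

linearly independent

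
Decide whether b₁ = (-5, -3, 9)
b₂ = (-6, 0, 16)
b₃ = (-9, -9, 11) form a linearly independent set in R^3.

linearly dependent

Place the vectors as rows of a 3×3 matrix and reduce to echelon form.
The reduction yields 2 nonzero rows, so the rank is 2.
Since rank 2 < 3, the set is linearly dependent.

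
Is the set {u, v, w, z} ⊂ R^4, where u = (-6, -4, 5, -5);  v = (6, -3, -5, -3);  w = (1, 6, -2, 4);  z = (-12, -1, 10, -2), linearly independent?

Form the 4×4 matrix with these as columns; its determinant is 0.
A zero determinant means the columns are linearly dependent.

linearly dependent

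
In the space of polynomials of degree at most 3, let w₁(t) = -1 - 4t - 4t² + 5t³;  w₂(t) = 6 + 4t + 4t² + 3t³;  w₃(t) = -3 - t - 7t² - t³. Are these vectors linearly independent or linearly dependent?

linearly independent

Take coordinates with respect to the standard basis {1, t, …, t³}.
Row-reduce the matrix whose columns are w₁, w₂, w₃.
The reduction yields 3 nonzero rows, so the rank is 3.
Since rank = 3 (the number of vectors), the set is linearly independent.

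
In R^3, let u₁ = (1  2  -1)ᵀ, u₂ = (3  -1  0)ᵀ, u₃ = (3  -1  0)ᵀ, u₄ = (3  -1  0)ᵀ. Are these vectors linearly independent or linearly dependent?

linearly dependent

There are 4 vectors in a 3-dimensional space, so they cannot be linearly independent.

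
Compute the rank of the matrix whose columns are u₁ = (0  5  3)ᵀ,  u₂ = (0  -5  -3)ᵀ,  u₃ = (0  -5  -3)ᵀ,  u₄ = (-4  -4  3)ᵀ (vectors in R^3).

Apply Gaussian elimination to the matrix whose rows are u₁, u₂, u₃, u₄.
The echelon form has 2 nonzero rows, so the rank is 2.
(With 4 elements in a 3-dimensional space the rank is at most 3.)

rank 2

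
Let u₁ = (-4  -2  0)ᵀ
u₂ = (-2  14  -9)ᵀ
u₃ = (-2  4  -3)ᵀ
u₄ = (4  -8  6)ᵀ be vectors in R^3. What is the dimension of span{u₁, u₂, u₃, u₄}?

2

Form the matrix with u₁, u₂, u₃, u₄ as columns and reduce.
The echelon form has 2 nonzero rows, so the rank is 2.
(With 4 elements in a 3-dimensional space the rank is at most 3.)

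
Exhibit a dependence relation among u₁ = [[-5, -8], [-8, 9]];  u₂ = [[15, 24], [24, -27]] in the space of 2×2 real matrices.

Write each element as a vector in ℝ⁴ using {E₁₁, E₁₂, E₂₁, E₂₂}.
Row-reduce the matrix with u₁, u₂ as columns; the null space gives the coefficients.
One solution (up to scaling) is (3, 1).

3u₁ + u₂ = 0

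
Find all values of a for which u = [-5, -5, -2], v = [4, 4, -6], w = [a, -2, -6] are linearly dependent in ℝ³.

a = -2

Dependence holds iff the 3×3 matrix [u v w] is singular.
The determinant works out to 38*a + 76.
This vanishes exactly when a = -2.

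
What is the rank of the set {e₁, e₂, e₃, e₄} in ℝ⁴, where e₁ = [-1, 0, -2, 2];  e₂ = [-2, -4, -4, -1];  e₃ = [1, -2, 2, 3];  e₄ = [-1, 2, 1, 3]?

4

Apply Gaussian elimination to the matrix whose rows are e₁, e₂, e₃, e₄.
There are 4 pivot columns, so rank = 4.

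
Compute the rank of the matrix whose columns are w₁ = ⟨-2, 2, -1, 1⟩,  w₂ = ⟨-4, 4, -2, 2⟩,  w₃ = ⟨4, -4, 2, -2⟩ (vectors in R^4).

Put the 4×3 matrix [w₁|w₂|w₃] into echelon form.
The echelon form has 1 nonzero row, so the rank is 1.

rank 1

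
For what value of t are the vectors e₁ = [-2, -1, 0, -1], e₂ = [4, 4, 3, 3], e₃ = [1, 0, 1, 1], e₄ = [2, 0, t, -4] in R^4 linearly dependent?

t = -12

The set is linearly dependent precisely when det[e₁; e₂; e₃; e₄] = 0.
The determinant works out to 3*t + 36.
This vanishes exactly when t = -12.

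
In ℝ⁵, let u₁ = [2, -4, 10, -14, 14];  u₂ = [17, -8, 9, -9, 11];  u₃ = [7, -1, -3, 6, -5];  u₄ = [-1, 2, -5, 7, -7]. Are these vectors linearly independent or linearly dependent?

linearly dependent

One vector is a scalar multiple of another, so the set is dependent.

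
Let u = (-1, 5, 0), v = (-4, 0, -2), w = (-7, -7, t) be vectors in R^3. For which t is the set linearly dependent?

The vectors are dependent exactly when the determinant of the matrix with rows u, v, w vanishes.
Expanding, det = 20*t + 84.
Solving 20*t + 84 = 0 yields t = -21/5.

t = -21/5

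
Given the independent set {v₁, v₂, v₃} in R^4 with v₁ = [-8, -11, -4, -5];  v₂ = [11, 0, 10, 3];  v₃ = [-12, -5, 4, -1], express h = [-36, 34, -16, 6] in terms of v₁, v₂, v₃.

h = -4v₁ - 4v₂ + 2v₃

Set up the augmented matrix [v₁ | v₂ | v₃ | h] and row-reduce.
The system has the unique solution (c₁, c₂, c₃) = (-4, -4, 2).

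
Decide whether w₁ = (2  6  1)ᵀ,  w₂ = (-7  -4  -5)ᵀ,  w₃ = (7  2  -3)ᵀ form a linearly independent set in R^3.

linearly independent

Form the 3×3 matrix with these as columns; its determinant is -278.
A nonzero determinant means the columns are linearly independent.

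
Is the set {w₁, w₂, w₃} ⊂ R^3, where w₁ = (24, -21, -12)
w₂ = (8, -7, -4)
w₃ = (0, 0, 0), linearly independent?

linearly dependent

One of the vectors is the zero vector, so the set is linearly dependent.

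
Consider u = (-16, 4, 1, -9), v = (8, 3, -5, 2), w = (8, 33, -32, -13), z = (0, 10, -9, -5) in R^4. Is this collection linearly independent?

Row-reduce the matrix whose columns are u, v, w, z.
The reduction yields 2 nonzero rows, so the rank is 2.
Since rank 2 < 4, the set is linearly dependent.
Indeed 3u + 7v - w = 0.

linearly dependent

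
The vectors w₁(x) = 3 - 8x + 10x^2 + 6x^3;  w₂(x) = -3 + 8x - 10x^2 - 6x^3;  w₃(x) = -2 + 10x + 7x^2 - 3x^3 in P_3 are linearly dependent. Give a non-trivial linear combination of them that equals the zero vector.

Take coordinates with respect to {1, x, …, x^3}.
Write the vectors as columns of a matrix and find a nonzero vector in its null space.
A generator of the null space is (1, 1, 0).

w₁ + w₂ = 0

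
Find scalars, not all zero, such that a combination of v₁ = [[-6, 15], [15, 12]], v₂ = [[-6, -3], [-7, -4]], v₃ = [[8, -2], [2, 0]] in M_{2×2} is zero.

Take coordinates with respect to {E₁₁, E₁₂, E₂₁, E₂₂}.
Solve the homogeneous system with v₁, v₂, v₃ as columns by row-reducing the coefficient matrix.
One solution (up to scaling) is (1, 3, 3).

v₁ + 3v₂ + 3v₃ = 0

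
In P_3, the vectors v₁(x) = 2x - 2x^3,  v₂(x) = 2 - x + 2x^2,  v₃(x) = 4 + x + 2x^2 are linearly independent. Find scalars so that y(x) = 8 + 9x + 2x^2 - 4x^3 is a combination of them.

y = 2v₁ - 2v₂ + 3v₃

Work in coordinates with respect to the standard basis {1, x, …, x^3}.
Since v₁, v₂, v₃ are independent, the coefficients expressing y are uniquely determined by a linear system.
Row-reducing the augmented matrix gives the unique coefficients (α₁, α₂, α₃) = (2, -2, 3).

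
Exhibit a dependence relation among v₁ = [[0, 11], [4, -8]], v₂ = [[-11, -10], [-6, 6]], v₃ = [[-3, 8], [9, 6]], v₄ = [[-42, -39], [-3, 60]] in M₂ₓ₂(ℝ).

Write each element as a vector in ℝ⁴ using {E₁₁, E₁₂, E₂₁, E₂₂}.
Solve the homogeneous system with v₁, v₂, v₃, v₄ as columns by row-reducing the coefficient matrix.
The free variable yields coefficients (3, -3, -3, 1) (any nonzero multiple also works).

3v₁ - 3v₂ - 3v₃ + v₄ = 0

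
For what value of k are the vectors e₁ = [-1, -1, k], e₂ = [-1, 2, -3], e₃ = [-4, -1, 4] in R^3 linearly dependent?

k = 7/3

Place the vectors as rows of a 3×3 matrix; dependence ⇔ determinant zero.
Expanding, det = 9*k - 21.
Setting this to zero gives k = 7/3.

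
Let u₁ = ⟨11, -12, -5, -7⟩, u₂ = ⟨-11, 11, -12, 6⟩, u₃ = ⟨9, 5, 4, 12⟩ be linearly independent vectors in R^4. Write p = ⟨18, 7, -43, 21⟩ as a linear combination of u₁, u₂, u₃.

Set up the augmented matrix [u₁ | u₂ | u₃ | p] and row-reduce.
Row-reducing the augmented matrix gives the unique coefficients (c₁, c₂, c₃) = (3, 3, 2).

p = 3u₁ + 3u₂ + 2u₃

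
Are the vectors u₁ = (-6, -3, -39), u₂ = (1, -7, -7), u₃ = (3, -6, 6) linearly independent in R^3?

linearly dependent

Row-reduce the matrix whose columns are u₁, u₂, u₃.
The reduction yields 2 nonzero rows, so the rank is 2.
Since rank 2 < 3, the set is linearly dependent.
Indeed u₁ - 3u₂ + 3u₃ = 0.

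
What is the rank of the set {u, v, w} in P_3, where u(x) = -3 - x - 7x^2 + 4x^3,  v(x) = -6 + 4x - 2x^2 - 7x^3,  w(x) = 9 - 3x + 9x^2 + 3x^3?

2

Represent each element by its coordinate vector in ℝ⁴.
Apply Gaussian elimination to the matrix whose rows are u, v, w.
Reduction leaves 2 leading entries, giving rank 2.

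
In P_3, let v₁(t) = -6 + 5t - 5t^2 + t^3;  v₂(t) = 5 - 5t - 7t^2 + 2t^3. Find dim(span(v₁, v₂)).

2

Pass to coordinate vectors with respect to the basis {1, t, …, t^3}.
Apply Gaussian elimination to the matrix whose rows are v₁, v₂.
Exactly 2 pivots survive; hence the rank is 2.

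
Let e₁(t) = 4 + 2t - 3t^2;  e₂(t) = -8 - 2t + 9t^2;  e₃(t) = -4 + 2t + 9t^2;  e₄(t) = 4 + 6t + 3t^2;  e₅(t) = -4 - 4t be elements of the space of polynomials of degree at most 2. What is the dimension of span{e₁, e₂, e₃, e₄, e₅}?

dim = 2

Pass to coordinate vectors with respect to the basis {1, t, t^2}.
Form the matrix with e₁, e₂, e₃, e₄, e₅ as columns and reduce.
Exactly 2 pivots survive; hence the rank is 2.
(With 5 elements in a 3-dimensional space the rank is at most 3.)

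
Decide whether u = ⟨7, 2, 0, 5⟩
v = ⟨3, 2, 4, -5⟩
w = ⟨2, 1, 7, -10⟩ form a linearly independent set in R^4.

linearly independent

Place the vectors as rows of a 3×4 matrix and reduce to echelon form.
The reduction yields 3 nonzero rows, so the rank is 3.
Since rank = 3 (the number of vectors), the set is linearly independent.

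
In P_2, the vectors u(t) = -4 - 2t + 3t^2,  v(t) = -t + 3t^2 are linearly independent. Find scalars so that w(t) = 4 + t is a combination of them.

w = -u + v

Work in coordinates with respect to the standard basis {1, t, t^2}.
Write w = c₁u + c₂v and equate components.
Row-reducing the augmented matrix gives the unique coefficients (c₁, c₂) = (-1, 1).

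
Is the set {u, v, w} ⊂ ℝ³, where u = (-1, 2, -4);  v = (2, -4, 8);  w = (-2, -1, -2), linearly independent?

One vector is a scalar multiple of another, so the set is dependent.

linearly dependent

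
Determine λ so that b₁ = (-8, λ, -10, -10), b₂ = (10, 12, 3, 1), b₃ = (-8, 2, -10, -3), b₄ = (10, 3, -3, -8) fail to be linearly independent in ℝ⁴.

λ = -31/2

The set is linearly dependent precisely when det[b₁; b₂; b₃; b₄] = 0.
Cofactor expansion gives det = -552*λ - 8556.
Setting this to zero gives λ = -31/2.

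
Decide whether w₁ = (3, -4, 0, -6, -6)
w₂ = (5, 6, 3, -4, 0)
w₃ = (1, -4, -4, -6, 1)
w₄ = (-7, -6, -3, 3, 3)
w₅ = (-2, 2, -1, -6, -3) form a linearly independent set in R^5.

Row-reduce the matrix whose columns are w₁, w₂, w₃, w₄, w₅.
The reduction yields 5 nonzero rows, so the rank is 5.
Since rank = 5 (the number of vectors), the set is linearly independent.

linearly independent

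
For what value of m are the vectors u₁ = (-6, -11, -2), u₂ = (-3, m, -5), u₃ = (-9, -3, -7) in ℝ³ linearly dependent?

m = 8

Dependence holds iff the 3×3 matrix [u₁ u₂ u₃] is singular.
Expanding, det = 24*m - 192.
Setting this to zero gives m = 8.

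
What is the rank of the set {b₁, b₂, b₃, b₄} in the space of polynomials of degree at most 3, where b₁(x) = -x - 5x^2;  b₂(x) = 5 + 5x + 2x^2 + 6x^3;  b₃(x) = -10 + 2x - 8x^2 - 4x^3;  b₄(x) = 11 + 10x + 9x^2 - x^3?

Use coordinates relative to {1, x, …, x^3}.
Put the 4×4 matrix [b₁|b₂|b₃|b₄] into echelon form.
Exactly 4 pivots survive; hence the rank is 4.

rank 4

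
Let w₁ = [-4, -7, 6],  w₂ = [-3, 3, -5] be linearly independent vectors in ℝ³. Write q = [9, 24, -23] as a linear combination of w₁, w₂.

q = -3w₁ + w₂

Solve the system with w₁, w₂ as columns and q as the right-hand side.
The system has the unique solution (a₁, a₂) = (-3, 1).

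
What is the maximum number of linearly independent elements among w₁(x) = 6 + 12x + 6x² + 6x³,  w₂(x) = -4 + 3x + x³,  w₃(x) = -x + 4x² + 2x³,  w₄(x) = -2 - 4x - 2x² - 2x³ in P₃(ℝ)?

Pass to coordinate vectors with respect to the basis {1, x, …, x³}.
Put the 4×4 matrix [w₁|w₂|w₃|w₄] into echelon form.
Exactly 3 pivots survive; hence the rank is 3.

3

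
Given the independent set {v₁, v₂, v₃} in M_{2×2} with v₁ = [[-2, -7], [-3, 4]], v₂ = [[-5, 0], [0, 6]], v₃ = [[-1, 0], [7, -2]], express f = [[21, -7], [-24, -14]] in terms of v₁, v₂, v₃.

f = v₁ - 4v₂ - 3v₃

Take coordinate vectors relative to {E₁₁, E₁₂, E₂₁, E₂₂}.
Since v₁, v₂, v₃ are independent, the coefficients expressing f are uniquely determined by a linear system.
Row-reducing the augmented matrix gives the unique coefficients (α₁, α₂, α₃) = (1, -4, -3).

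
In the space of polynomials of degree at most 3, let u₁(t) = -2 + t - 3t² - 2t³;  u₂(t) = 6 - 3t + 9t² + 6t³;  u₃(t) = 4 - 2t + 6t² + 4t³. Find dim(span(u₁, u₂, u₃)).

1

Use coordinates relative to {1, t, …, t³}.
Form the matrix with u₁, u₂, u₃ as columns and reduce.
The echelon form has 1 nonzero row, so the rank is 1.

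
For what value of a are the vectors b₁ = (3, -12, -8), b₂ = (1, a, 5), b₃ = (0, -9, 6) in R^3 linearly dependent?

a = -31/2

Place the vectors as rows of a 3×3 matrix; dependence ⇔ determinant zero.
Expanding, det = 18*a + 279.
Setting this to zero gives a = -31/2.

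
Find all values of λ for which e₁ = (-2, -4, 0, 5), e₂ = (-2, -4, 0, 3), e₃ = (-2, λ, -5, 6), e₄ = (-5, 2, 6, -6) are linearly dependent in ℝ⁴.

λ = -14

The vectors are dependent exactly when the determinant of the matrix with rows e₁, e₂, e₃, e₄ vanishes.
Expanding, det = 24*λ + 336.
This vanishes exactly when λ = -14.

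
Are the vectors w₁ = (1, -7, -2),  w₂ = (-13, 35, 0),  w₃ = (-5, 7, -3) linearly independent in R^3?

The matrix [w₁|w₂|w₃] has determinant 0.
A zero determinant means the columns are linearly dependent.
Indeed 3w₁ + w₂ - 2w₃ = 0.

linearly dependent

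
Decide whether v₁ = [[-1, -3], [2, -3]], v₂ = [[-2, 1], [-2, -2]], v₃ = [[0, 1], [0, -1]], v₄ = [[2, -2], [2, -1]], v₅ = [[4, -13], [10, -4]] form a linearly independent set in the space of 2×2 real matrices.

Take coordinates with respect to the standard basis {E₁₁, E₁₂, E₂₁, E₂₂}.
There are 5 vectors in a 4-dimensional space, so they cannot be linearly independent.

linearly dependent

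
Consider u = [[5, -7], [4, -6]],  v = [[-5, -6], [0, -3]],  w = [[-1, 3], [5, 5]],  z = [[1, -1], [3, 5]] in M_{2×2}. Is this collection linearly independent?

Take coordinates with respect to the standard basis {E₁₁, E₁₂, E₂₁, E₂₂}.
Place the vectors as rows of a 4×4 matrix and reduce to echelon form.
The reduction yields 4 nonzero rows, so the rank is 4.
Since rank = 4 (the number of vectors), the set is linearly independent.

linearly independent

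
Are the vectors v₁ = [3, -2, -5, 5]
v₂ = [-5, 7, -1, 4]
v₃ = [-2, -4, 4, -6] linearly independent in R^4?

linearly independent

Place the vectors as rows of a 3×4 matrix and reduce to echelon form.
The reduction yields 3 nonzero rows, so the rank is 3.
Since rank = 3 (the number of vectors), the set is linearly independent.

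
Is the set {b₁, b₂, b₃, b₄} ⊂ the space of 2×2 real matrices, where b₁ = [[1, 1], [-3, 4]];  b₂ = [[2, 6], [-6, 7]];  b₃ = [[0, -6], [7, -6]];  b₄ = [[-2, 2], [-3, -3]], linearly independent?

Take coordinates with respect to the standard basis {E₁₁, E₁₂, E₂₁, E₂₂}.
Form the 4×4 matrix with these as columns; its determinant is -102.
A nonzero determinant means the columns are linearly independent.

linearly independent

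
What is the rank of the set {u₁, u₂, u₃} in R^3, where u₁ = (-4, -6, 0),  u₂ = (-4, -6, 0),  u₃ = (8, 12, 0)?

rank 1

Put the 3×3 matrix [u₁|u₂|u₃] into echelon form.
There is 1 pivot column, so rank = 1.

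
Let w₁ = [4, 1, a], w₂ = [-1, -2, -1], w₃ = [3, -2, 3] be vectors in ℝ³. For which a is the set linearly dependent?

The set is linearly dependent precisely when det[w₁; w₂; w₃] = 0.
The determinant works out to 8*a - 32.
Setting this to zero gives a = 4.

a = 4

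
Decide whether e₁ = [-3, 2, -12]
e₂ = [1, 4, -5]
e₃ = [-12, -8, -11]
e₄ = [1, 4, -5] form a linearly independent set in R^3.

linearly dependent

There are 4 vectors in a 3-dimensional space, so they cannot be linearly independent.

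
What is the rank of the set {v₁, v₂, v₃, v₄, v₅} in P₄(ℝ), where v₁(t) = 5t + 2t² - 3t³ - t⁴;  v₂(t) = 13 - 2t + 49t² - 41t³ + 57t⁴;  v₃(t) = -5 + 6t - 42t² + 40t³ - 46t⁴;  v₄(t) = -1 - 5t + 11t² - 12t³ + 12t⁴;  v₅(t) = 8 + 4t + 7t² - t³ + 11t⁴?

Use coordinates relative to {1, t, …, t⁴}.
Row-reduce the 5×5 matrix with these as rows.
There are 3 pivot columns, so rank = 3.

rank 3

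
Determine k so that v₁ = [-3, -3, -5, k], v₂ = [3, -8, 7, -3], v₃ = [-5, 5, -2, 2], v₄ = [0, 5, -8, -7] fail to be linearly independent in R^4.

k = -44

Dependence holds iff the 4×4 matrix [v₁ v₂ v₃ v₄] is singular.
The determinant works out to -55*k - 2420.
Setting this to zero gives k = -44.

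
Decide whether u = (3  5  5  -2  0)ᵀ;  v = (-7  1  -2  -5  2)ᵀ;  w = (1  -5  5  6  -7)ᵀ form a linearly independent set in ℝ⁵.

Row-reduce the matrix whose columns are u, v, w.
The reduction yields 3 nonzero rows, so the rank is 3.
Since rank = 3 (the number of vectors), the set is linearly independent.

linearly independent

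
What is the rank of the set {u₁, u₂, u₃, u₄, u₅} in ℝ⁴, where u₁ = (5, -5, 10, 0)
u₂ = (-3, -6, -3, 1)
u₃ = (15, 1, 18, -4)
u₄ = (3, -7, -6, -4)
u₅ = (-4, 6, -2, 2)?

Apply Gaussian elimination to the matrix whose rows are u₁, u₂, u₃, u₄, u₅.
The echelon form has 3 nonzero rows, so the rank is 3.
(With 5 elements in a 4-dimensional space the rank is at most 4.)

3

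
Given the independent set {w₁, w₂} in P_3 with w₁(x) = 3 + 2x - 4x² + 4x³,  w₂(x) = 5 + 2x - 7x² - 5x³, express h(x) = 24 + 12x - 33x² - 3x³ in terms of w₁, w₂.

Identify each element with its coordinate vector in ℝ⁴ via {1, x, …, x³}.
Solve the system with w₁, w₂ as columns and h as the right-hand side.
Back-substitution yields (α₁, α₂) = (3, 3).

h = 3w₁ + 3w₂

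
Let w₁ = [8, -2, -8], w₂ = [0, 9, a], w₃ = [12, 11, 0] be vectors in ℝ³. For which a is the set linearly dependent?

The vectors are dependent exactly when the determinant of the matrix with rows w₁, w₂, w₃ vanishes.
Cofactor expansion gives det = 864 - 112*a.
Solving 864 - 112*a = 0 yields a = 54/7.

a = 54/7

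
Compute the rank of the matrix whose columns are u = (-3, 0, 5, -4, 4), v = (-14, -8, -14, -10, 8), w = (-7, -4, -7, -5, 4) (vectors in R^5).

Put the 5×3 matrix [u|v|w] into echelon form.
Exactly 2 pivots survive; hence the rank is 2.

2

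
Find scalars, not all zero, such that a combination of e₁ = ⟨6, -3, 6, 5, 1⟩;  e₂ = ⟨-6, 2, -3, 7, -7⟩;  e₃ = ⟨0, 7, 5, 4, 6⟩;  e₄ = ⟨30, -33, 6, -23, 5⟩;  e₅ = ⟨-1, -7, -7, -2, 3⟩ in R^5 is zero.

Solve the homogeneous system with e₁, e₂, e₃, e₄, e₅ as columns by row-reducing the coefficient matrix.
A generator of the null space is (2, -3, -3, -1, 0).

2e₁ - 3e₂ - 3e₃ - e₄ = 0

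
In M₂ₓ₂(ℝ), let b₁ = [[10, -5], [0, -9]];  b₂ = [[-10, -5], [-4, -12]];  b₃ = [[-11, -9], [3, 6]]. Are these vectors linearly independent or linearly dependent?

Take coordinates with respect to the standard basis {E₁₁, E₁₂, E₂₁, E₂₂}.
Place the vectors as rows of a 3×4 matrix and reduce to echelon form.
The reduction yields 3 nonzero rows, so the rank is 3.
Since rank = 3 (the number of vectors), the set is linearly independent.

linearly independent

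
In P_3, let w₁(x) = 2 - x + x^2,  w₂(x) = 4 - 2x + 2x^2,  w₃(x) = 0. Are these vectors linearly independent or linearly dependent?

linearly dependent

Take coordinates with respect to the standard basis {1, x, …, x^3}.
One of the vectors is the zero vector, so the set is linearly dependent.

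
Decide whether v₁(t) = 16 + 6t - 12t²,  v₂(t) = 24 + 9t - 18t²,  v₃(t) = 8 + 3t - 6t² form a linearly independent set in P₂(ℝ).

Take coordinates with respect to the standard basis {1, t, t²}.
Form the 3×3 matrix with these as columns; its determinant is 0.
A zero determinant means the columns are linearly dependent.
Indeed 3v₁ - 2v₂ = 0.

linearly dependent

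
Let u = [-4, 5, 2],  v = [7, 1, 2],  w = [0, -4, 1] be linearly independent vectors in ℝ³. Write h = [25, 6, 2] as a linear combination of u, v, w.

Since u, v, w are independent, the coefficients expressing h are uniquely determined by a linear system.
The system has the unique solution (α₁, α₂, α₃) = (-1, 3, -2).

h = -u + 3v - 2w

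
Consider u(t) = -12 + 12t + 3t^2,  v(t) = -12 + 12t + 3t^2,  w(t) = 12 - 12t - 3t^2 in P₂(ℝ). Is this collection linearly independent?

Write each element as a coordinate vector in ℝ³ using {1, t, t^2}.
Row-reduce the matrix whose columns are u, v, w.
The reduction yields 1 nonzero row, so the rank is 1.
Since rank 1 < 3, the set is linearly dependent.

linearly dependent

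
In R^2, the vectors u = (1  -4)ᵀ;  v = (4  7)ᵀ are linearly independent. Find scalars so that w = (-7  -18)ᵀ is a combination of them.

w = u - 2v

Solve the system with u, v as columns and w as the right-hand side.
The system has the unique solution (α₁, α₂) = (1, -2).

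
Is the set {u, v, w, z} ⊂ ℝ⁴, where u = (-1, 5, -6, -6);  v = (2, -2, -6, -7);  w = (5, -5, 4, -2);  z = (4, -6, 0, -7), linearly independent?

The matrix [u|v|w|z] has determinant 588.
A nonzero determinant means the columns are linearly independent.

linearly independent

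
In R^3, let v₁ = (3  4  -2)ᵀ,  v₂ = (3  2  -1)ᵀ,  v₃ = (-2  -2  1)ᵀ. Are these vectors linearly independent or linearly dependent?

linearly dependent

The matrix [v₁|v₂|v₃] has determinant 0.
A zero determinant means the columns are linearly dependent.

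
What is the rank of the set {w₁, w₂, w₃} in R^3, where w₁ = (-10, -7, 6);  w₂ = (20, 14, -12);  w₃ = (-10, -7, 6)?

rank 1

Put the 3×3 matrix [w₁|w₂|w₃] into echelon form.
The echelon form has 1 nonzero row, so the rank is 1.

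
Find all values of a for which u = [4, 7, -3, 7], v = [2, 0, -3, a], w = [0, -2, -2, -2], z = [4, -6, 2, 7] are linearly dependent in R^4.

a = 13/9

Place the vectors as rows of a 4×4 matrix; dependence ⇔ determinant zero.
Cofactor expansion gives det = 208 - 144*a.
Setting this to zero gives a = 13/9.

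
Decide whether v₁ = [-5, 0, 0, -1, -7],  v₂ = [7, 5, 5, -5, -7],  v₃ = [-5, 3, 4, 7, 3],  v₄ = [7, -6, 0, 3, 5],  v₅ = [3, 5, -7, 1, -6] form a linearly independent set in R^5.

linearly independent

Form the 5×5 matrix with these as columns; its determinant is -64032.
A nonzero determinant means the columns are linearly independent.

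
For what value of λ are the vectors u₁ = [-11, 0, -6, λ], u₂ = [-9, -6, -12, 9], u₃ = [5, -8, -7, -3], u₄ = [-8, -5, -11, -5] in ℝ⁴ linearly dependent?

λ = 33/5

The set is linearly dependent precisely when det[u₁; u₂; u₃; u₄] = 0.
Expanding, det = 75*λ - 495.
This vanishes exactly when λ = 33/5.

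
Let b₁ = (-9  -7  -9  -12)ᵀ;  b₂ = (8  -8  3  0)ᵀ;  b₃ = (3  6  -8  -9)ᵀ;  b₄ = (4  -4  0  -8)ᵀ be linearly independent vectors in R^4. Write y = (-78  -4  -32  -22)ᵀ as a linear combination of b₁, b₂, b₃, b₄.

y = 4b₁ - 4b₂ - 2b₃ - b₄

Solve the system with b₁, b₂, b₃, b₄ as columns and y as the right-hand side.
Row-reducing the augmented matrix gives the unique coefficients (c₁, …, c₄) = (4, -4, -2, -1).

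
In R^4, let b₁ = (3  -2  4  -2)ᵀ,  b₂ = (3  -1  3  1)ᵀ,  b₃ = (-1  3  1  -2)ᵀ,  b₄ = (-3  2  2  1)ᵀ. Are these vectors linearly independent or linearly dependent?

linearly independent

Row-reduce the matrix whose columns are b₁, b₂, b₃, b₄.
The reduction yields 4 nonzero rows, so the rank is 4.
Since rank = 4 (the number of vectors), the set is linearly independent.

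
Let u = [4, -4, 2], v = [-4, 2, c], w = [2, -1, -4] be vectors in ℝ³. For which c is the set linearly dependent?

c = 8

Place the vectors as rows of a 3×3 matrix; dependence ⇔ determinant zero.
Expanding, det = 32 - 4*c.
Setting this to zero gives c = 8.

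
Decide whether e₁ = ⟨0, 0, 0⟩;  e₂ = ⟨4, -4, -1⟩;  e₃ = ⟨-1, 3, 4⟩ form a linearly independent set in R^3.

linearly dependent

One of the vectors is the zero vector, so the set is linearly dependent.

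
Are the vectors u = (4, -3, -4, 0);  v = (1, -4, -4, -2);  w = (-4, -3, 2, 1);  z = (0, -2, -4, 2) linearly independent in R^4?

The matrix [u|v|w|z] has determinant -280.
A nonzero determinant means the columns are linearly independent.

linearly independent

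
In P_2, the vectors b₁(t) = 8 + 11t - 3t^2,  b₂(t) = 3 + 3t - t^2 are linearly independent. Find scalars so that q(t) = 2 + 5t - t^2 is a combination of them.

q = b₁ - 2b₂

Work in coordinates with respect to the standard basis {1, t, t^2}.
Solve the system with b₁, b₂ as columns and q as the right-hand side.
Row-reducing the augmented matrix gives the unique coefficients (c₁, c₂) = (1, -2).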